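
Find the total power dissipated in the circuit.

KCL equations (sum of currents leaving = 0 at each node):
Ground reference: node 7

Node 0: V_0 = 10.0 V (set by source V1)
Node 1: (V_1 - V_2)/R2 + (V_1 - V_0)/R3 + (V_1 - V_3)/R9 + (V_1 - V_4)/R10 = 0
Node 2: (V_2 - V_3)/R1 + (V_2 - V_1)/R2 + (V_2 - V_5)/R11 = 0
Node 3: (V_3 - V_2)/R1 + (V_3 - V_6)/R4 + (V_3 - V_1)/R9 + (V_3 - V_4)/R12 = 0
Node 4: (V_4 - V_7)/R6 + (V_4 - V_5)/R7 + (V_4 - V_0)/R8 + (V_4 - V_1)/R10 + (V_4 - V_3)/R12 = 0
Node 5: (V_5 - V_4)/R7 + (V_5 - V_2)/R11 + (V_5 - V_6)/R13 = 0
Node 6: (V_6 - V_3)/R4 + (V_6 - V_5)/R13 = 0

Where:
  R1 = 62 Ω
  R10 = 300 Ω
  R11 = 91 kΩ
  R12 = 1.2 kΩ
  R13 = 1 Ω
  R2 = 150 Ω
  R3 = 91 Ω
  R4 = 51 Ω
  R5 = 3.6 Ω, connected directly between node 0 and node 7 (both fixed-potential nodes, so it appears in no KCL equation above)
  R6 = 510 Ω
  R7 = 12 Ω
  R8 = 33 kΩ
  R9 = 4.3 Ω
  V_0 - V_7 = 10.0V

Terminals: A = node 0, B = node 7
Nodal analysis, taking node 7 as the 0 V reference.
Source V1 fixes V_0 = 10 V.
KCL at each unknown node (sum of currents leaving = 0; resistances in Ω):
  Node 1: (V_1 - V_2)/150 + (V_1 - 10)/91 + (V_1 - V_3)/4.3 + (V_1 - V_4)/300 = 0
  Node 2: (V_2 - V_3)/62 + (V_2 - V_1)/150 + (V_2 - V_5)/91000 = 0
  Node 3: (V_3 - V_2)/62 + (V_3 - V_6)/51 + (V_3 - V_1)/4.3 + (V_3 - V_4)/1200 = 0
  Node 4: (V_4 - 0)/510 + (V_4 - V_5)/12 + (V_4 - 10)/33000 + (V_4 - V_1)/300 + (V_4 - V_3)/1200 = 0
  Node 5: (V_5 - V_4)/12 + (V_5 - V_2)/91000 + (V_5 - V_6)/1 = 0
  Node 6: (V_6 - V_3)/51 + (V_6 - V_5)/1 = 0
Collecting terms (coefficients in siemens):
  0.2535·V_1 - 0.006667·V_2 - 0.2326·V_3 - 0.003333·V_4 = 0.1099
  0.02281·V_2 - 0.006667·V_1 - 0.01613·V_3 - 0.00001099·V_5 = 0
  0.2691·V_3 - 0.2326·V_1 - 0.01613·V_2 - 0.0008333·V_4 - 0.01961·V_6 = 0
  0.08949·V_4 - 0.003333·V_1 - 0.0008333·V_3 - 0.08333·V_5 = 0.000303
  1.083·V_5 - 0.00001099·V_2 - 0.08333·V_4 - 1·V_6 = 0
  1.02·V_6 - 0.01961·V_3 - 1·V_5 = 0
Solving these 6 simultaneous equations (Gaussian elimination) gives:
  V_1 = 8.614 V, V_2 = 8.576 V, V_3 = 8.561 V, V_4 = 7.801 V
  V_5 = 7.944 V, V_6 = 7.956 V
Power in each resistor, P = (ΔV)²/R:
  P_R1 = (8.576 - 8.561)²/62 = 0.000003689 W
  P_R2 = (8.614 - 8.576)²/150 = 0.000009441 W
  P_R3 = (10 - 8.614)²/91 = 0.02111 W
  P_R4 = (8.561 - 7.956)²/51 = 0.007196 W
  P_R5 = (10 - 0)²/3.6 = 27.78 W
  P_R6 = (7.801 - 0)²/510 = 0.1193 W
  P_R7 = (7.801 - 7.944)²/12 = 0.001695 W
  P_R8 = (10 - 7.801)²/33000 = 0.0001465 W
  P_R9 = (8.614 - 8.561)²/4.3 = 0.0006472 W
  P_R10 = (8.614 - 7.801)²/300 = 0.002204 W
  P_R11 = (8.576 - 7.944)²/91000 = 0.000004401 W
  P_R12 = (8.561 - 7.801)²/1200 = 0.0004817 W
  P_R13 = (7.944 - 7.956)²/1 = 0.0001411 W
P_total = P_R1 + P_R2 + P_R3 + P_R4 + P_R5 + P_R6 + P_R7 + P_R8 + P_R9 + P_R10 + P_R11 + P_R12 + P_R13 = 27.93 W

Final answer: 27.93 W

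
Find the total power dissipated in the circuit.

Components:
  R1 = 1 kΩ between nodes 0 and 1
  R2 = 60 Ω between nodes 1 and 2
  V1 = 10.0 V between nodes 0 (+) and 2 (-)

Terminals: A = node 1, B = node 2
Nodal analysis, taking node 2 as the 0 V reference.
Source V1 fixes V_0 = 10 V.
KCL at each unknown node (sum of currents leaving = 0; resistances in Ω):
  Node 1: (V_1 - 10)/1000 + (V_1 - 0)/60 = 0
Collecting terms: 0.01767 × V_1 = 0.01  =>  V_1 = 0.566 V
Power in each resistor, P = (ΔV)²/R:
  P_R1 = (10 - 0.566)²/1000 = 0.089 W
  P_R2 = (0.566 - 0)²/60 = 0.00534 W
P_total = P_R1 + P_R2 = 0.09434 W

Final answer: 0.09434 W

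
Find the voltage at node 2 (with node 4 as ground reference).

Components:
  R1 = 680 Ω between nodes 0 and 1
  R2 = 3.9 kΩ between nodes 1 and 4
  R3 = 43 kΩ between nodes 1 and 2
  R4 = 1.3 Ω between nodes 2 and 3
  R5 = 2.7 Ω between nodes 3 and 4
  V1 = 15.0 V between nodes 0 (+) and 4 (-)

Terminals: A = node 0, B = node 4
Nodal analysis, taking node 4 as the 0 V reference.
Source V1 fixes V_0 = 15 V.
KCL at each unknown node (sum of currents leaving = 0; resistances in Ω):
  Node 1: (V_1 - 15)/680 + (V_1 - 0)/3900 + (V_1 - V_2)/43000 = 0
  Node 2: (V_2 - V_1)/43000 + (V_2 - V_3)/1.3 = 0
  Node 3: (V_3 - V_2)/1.3 + (V_3 - 0)/2.7 = 0
Collecting terms (coefficients in siemens):
  0.00175·V_1 - 0.00002326·V_2 = 0.02206
  0.7693·V_2 - 0.00002326·V_1 - 0.7692·V_3 = 0
  1.14·V_3 - 0.7692·V_2 = 0
Solving these 3 simultaneous equations (Gaussian elimination) gives:
  V_1 = 12.6 V, V_2 = 0.001172 V, V_3 = 0.0007913 V
The requested potential is V_2 = 0.001172 V.

Final answer: V_2 = 0.001172 V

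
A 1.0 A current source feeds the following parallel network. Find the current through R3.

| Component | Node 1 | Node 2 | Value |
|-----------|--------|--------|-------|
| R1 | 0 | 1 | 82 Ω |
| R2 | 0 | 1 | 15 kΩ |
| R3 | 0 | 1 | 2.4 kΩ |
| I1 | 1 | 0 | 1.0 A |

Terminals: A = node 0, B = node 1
All resistors sit directly between nodes 0 and 1, so they are in parallel and share one voltage V; the full source current 1 A splits among them.
1/R_par = 1/82 + 1/15000 + 1/2400 = 0.01268 S  =>  R_par = 78.87 Ω
V = I × R_par = 1 × 78.87 = 78.87 V
I_R3 = V/R3 = 78.87/2400 = 0.03286 A

Final answer: 0.03286 A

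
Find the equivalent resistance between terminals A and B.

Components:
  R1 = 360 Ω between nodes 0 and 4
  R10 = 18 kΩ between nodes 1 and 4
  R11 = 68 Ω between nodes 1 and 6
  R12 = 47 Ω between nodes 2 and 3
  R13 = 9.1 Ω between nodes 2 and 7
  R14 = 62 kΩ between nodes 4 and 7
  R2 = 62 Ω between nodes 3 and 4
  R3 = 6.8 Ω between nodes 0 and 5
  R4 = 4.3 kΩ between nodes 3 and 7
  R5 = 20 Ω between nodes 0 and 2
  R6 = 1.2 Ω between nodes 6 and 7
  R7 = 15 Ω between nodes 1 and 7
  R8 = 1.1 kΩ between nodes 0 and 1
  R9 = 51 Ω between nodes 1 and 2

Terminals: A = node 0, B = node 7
The network is not a plain series/parallel combination. Inject a 1 A test current into terminal A (node 0) and return it from terminal B (node 7); then R_eq = V_A / (1 A).
Nodal analysis, taking node 7 as the 0 V reference.
Current source I_test pushes 1 A into node 0 and draws it out of node 7.
KCL at each unknown node (sum of currents leaving = 0; resistances in Ω):
  Node 0: (V_0 - V_4)/360 + (V_0 - V_5)/6.8 + (V_0 - V_2)/20 + (V_0 - V_1)/1100 - 1 = 0
  Node 1: (V_1 - V_0)/1100 + (V_1 - 0)/15 + (V_1 - V_2)/51 + (V_1 - V_4)/18000 + (V_1 - V_6)/68 = 0
  Node 2: (V_2 - V_0)/20 + (V_2 - V_1)/51 + (V_2 - V_3)/47 + (V_2 - 0)/9.1 = 0
  Node 3: (V_3 - V_2)/47 + (V_3 - V_4)/62 + (V_3 - 0)/4300 = 0
  Node 4: (V_4 - V_0)/360 + (V_4 - V_1)/18000 + (V_4 - V_3)/62 + (V_4 - 0)/62000 = 0
  Node 5: (V_5 - V_0)/6.8 = 0
  Node 6: (V_6 - V_1)/68 + (V_6 - 0)/1.2 = 0
Collecting terms (coefficients in siemens):
  0.2007·V_0 - 0.0009091·V_1 - 0.05·V_2 - 0.002778·V_4 - 0.1471·V_5 = 1
  0.1019·V_1 - 0.0009091·V_0 - 0.01961·V_2 - 0.00005556·V_4 - 0.01471·V_6 = 0
  0.2008·V_2 - 0.05·V_0 - 0.01961·V_1 - 0.02128·V_3 = 0
  0.03764·V_3 - 0.02128·V_2 - 0.01613·V_4 = 0
  0.01898·V_4 - 0.002778·V_0 - 0.00005556·V_1 - 0.01613·V_3 = 0
  0.1471·V_5 - 0.1471·V_0 = 0
  0.848·V_6 - 0.01471·V_1 = 0
Solving these 7 simultaneous equations (Gaussian elimination) gives:
  V_0 = 26.53 V, V_1 = 1.746 V, V_2 = 7.789 V, V_3 = 9.546 V
  V_4 = 12 V, V_5 = 26.53 V, V_6 = 0.03027 V
R_eq = V_0 / 1 A = 26.53 Ω

Final answer: 26.53 Ω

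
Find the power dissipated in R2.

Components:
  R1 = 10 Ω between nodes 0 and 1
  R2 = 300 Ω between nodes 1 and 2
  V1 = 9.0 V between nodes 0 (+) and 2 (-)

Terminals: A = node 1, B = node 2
Nodal analysis, taking node 2 as the 0 V reference.
Source V1 fixes V_0 = 9 V.
KCL at each unknown node (sum of currents leaving = 0; resistances in Ω):
  Node 1: (V_1 - 9)/10 + (V_1 - 0)/300 = 0
Collecting terms: 0.1033 × V_1 = 0.9  =>  V_1 = 8.71 V
I_R2 = (V_1 - V_2)/R2 = (8.71 - 0)/300 = 0.02903 A
P_R2 = I_R2² × R2 = (0.02903)² × 300 = 0.2529 W

Final answer: 0.2529 W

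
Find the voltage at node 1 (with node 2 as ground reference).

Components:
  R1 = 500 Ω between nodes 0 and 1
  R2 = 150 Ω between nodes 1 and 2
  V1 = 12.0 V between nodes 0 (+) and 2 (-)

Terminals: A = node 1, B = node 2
Nodal analysis, taking node 2 as the 0 V reference.
Source V1 fixes V_0 = 12 V.
KCL at each unknown node (sum of currents leaving = 0; resistances in Ω):
  Node 1: (V_1 - 12)/500 + (V_1 - 0)/150 = 0
Collecting terms: 0.008667 × V_1 = 0.024  =>  V_1 = 2.769 V
The requested potential is V_1 = 2.769 V.

Final answer: V_1 = 2.769 V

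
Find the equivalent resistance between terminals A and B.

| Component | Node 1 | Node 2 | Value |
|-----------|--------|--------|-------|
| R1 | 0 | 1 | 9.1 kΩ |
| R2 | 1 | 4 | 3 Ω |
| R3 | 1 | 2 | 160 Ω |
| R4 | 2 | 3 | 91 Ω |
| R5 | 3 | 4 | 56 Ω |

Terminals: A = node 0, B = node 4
Reduce the network between node 0 (A) and node 4 (B) by series/parallel combination:
  Rs1 = R3 + R4 (series, joined only at node 2) = 160 + 91 = 251 Ω
  Rs2 = R5 + Rs1 (series, joined only at node 3) = 56 + 251 = 307 Ω
  Rp1 = R2 ‖ Rs2 (parallel, both between nodes 1 and 4) = 1/(1/3 + 1/307) = 2.971 Ω
  Rs3 = R1 + Rp1 (series, joined only at node 1) = 9100 + 2.971 = 9103 Ω
R_eq = 9.103 kΩ

Final answer: 9.103 kΩ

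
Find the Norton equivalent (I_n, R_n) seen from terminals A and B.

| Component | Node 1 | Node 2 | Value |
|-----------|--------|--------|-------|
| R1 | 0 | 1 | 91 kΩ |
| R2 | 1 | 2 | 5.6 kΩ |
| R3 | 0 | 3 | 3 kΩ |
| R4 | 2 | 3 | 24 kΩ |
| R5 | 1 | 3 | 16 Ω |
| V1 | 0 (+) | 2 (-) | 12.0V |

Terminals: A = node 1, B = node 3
Find the Thévenin equivalent first; then I_n = V_th/R_th and R_n = R_th.
Step 1 — V_th is the open-circuit voltage V_A - V_B (nothing connected across the terminals).
Nodal analysis, taking node 2 as the 0 V reference.
Source V1 fixes V_0 = 12 V.
KCL at each unknown node (sum of currents leaving = 0; resistances in Ω):
  Node 1: (V_1 - 12)/91000 + (V_1 - 0)/5600 + (V_1 - V_3)/16 = 0
  Node 3: (V_3 - 12)/3000 + (V_3 - 0)/24000 + (V_3 - V_1)/16 = 0
Collecting terms (coefficients in siemens):
  0.06269·V_1 - 0.0625·V_3 = 0.0001319
  0.06288·V_3 - 0.0625·V_1 = 0.004
Determinant D = (0.06269)(0.06288) - (-0.0625)(-0.0625) = 0.00003536
V_1 = [(0.0001319)(0.06288) - (-0.0625)(0.004)]/D = 7.305 V
V_3 = [(0.06269)(0.004) - (0.0001319)(-0.0625)]/D = 7.325 V
V_th = V_1 - V_3 = 7.305 - 7.325 = -0.02005 V
Step 2 — R_th: zero the source — replace V1 by a short circuit (node 2 merges into node 0) — and find the resistance seen between A (node 1) and B (node 3).
Reduce the network between node 1 (A) and node 3 (B) by series/parallel combination:
  Rp1 = R1 ‖ R2 (parallel, both between nodes 0 and 1) = 1/(1/91000 + 1/5600) = 5275 Ω
  Rp2 = R3 ‖ R4 (parallel, both between nodes 0 and 3) = 1/(1/3000 + 1/24000) = 2667 Ω
  Rs1 = Rp1 + Rp2 (series, joined only at node 0) = 5275 + 2667 = 7942 Ω
  Rp3 = R5 ‖ Rs1 (parallel, both between nodes 1 and 3) = 1/(1/16 + 1/7942) = 15.97 Ω
R_th = 15.97 Ω
I_n = V_th/R_th = -0.02005/15.97 = -0.001255 A, and R_n = R_th = 15.97 Ω

Final answer: I_n = -0.001255 A, R_n = 15.97 Ω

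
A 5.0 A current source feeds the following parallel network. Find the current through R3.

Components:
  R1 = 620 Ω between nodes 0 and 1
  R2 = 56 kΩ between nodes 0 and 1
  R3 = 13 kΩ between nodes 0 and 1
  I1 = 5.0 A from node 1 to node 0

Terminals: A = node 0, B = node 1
All resistors sit directly between nodes 0 and 1, so they are in parallel and share one voltage V; the full source current 5 A splits among them.
1/R_par = 1/620 + 1/56000 + 1/13000 = 0.001708 S  =>  R_par = 585.6 Ω
V = I × R_par = 5 × 585.6 = 2928 V
I_R3 = V/R3 = 2928/13000 = 0.2252 A

Final answer: 0.2252 A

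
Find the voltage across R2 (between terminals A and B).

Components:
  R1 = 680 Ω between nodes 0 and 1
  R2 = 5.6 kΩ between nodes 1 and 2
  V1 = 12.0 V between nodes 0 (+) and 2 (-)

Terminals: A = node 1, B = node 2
R1 and R2 are in series across V1 (node 0 → node 1 → node 2), and the output A–B is taken across R2, so this is a voltage divider.
Series current: I = V1/(R1 + R2) = 12/(680 + 5600) = 12/6280 = 0.001911 A
V_R2 = I × R2 = V1 × R2/(R1 + R2) = 12 × 5600/6280 = 10.7 V

Final answer: 10.7 V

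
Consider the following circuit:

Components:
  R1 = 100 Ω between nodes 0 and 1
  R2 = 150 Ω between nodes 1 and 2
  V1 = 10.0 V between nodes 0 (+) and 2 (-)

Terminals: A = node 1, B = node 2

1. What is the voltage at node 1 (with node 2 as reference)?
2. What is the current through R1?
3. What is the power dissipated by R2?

Nodal analysis, taking node 2 as the 0 V reference.
Source V1 fixes V_0 = 10 V.
KCL at each unknown node (sum of currents leaving = 0; resistances in Ω):
  Node 1: (V_1 - 10)/100 + (V_1 - 0)/150 = 0
Collecting terms: 0.01667 × V_1 = 0.1  =>  V_1 = 6 V
Part 1:
  Read off the nodal solution: V_1 = 6 V
Part 2:
  I_R1 = (V_0 - V_1)/R1 = (10 - 6)/100 = 0.04 A
  Magnitude: I_R1 = 0.04 A
Part 3:
  I_R2 = (V_1 - V_2)/R2 = (6 - 0)/150 = 0.04 A
  P_R2 = I_R2² × R2 = (0.04)² × 150 = 0.24 W

Final answers:
1. V_1 = 6 V
2. I_R1 = 0.04 A
3. P_R2 = 0.24 W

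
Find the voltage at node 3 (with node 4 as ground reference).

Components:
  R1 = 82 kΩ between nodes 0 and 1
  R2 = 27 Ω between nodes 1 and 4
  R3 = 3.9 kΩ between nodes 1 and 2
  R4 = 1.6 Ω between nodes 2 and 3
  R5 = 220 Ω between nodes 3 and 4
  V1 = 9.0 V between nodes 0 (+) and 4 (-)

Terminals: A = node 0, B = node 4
Nodal analysis, taking node 4 as the 0 V reference.
Source V1 fixes V_0 = 9 V.
KCL at each unknown node (sum of currents leaving = 0; resistances in Ω):
  Node 1: (V_1 - 9)/82000 + (V_1 - 0)/27 + (V_1 - V_2)/3900 = 0
  Node 2: (V_2 - V_1)/3900 + (V_2 - V_3)/1.6 = 0
  Node 3: (V_3 - V_2)/1.6 + (V_3 - 0)/220 = 0
Collecting terms (coefficients in siemens):
  0.03731·V_1 - 0.0002564·V_2 = 0.0001098
  0.6253·V_2 - 0.0002564·V_1 - 0.625·V_3 = 0
  0.6295·V_3 - 0.625·V_2 = 0
Solving these 3 simultaneous equations (Gaussian elimination) gives:
  V_1 = 0.002943 V, V_2 = 0.0001582 V, V_3 = 0.0001571 V
The requested potential is V_3 = 0.0001571 V.

Final answer: V_3 = 0.0001571 V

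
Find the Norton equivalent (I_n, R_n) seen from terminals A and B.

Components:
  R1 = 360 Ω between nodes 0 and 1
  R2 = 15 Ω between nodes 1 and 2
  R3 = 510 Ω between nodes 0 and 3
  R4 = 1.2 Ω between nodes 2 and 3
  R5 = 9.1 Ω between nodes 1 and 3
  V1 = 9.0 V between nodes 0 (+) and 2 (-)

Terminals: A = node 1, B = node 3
Find the Thévenin equivalent first; then I_n = V_th/R_th and R_n = R_th.
Step 1 — V_th is the open-circuit voltage V_A - V_B (nothing connected across the terminals).
Nodal analysis, taking node 2 as the 0 V reference.
Source V1 fixes V_0 = 9 V.
KCL at each unknown node (sum of currents leaving = 0; resistances in Ω):
  Node 1: (V_1 - 9)/360 + (V_1 - 0)/15 + (V_1 - V_3)/9.1 = 0
  Node 3: (V_3 - 9)/510 + (V_3 - 0)/1.2 + (V_3 - V_1)/9.1 = 0
Collecting terms (coefficients in siemens):
  0.1793·V_1 - 0.1099·V_3 = 0.025
  0.9452·V_3 - 0.1099·V_1 = 0.01765
Determinant D = (0.1793)(0.9452) - (-0.1099)(-0.1099) = 0.1574
V_1 = [(0.025)(0.9452) - (-0.1099)(0.01765)]/D = 0.1624 V
V_3 = [(0.1793)(0.01765) - (0.025)(-0.1099)]/D = 0.03755 V
V_th = V_1 - V_3 = 0.1624 - 0.03755 = 0.1249 V
Step 2 — R_th: zero the source — replace V1 by a short circuit (node 2 merges into node 0) — and find the resistance seen between A (node 1) and B (node 3).
Reduce the network between node 1 (A) and node 3 (B) by series/parallel combination:
  Rp1 = R1 ‖ R2 (parallel, both between nodes 0 and 1) = 1/(1/360 + 1/15) = 14.4 Ω
  Rp2 = R3 ‖ R4 (parallel, both between nodes 0 and 3) = 1/(1/510 + 1/1.2) = 1.197 Ω
  Rs1 = Rp1 + Rp2 (series, joined only at node 0) = 14.4 + 1.197 = 15.6 Ω
  Rp3 = R5 ‖ Rs1 (parallel, both between nodes 1 and 3) = 1/(1/9.1 + 1/15.6) = 5.747 Ω
R_th = 5.747 Ω
I_n = V_th/R_th = 0.1249/5.747 = 0.02173 A, and R_n = R_th = 5.747 Ω

Final answer: I_n = 0.02173 A, R_n = 5.747 Ω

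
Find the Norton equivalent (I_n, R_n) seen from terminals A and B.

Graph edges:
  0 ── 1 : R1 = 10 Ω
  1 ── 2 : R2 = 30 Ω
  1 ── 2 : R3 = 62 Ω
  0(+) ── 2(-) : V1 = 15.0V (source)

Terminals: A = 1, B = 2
Find the Thévenin equivalent first; then I_n = V_th/R_th and R_n = R_th.
Step 1 — V_th is the open-circuit voltage V_A - V_B (nothing connected across the terminals).
Nodal analysis, taking node 2 as the 0 V reference.
Source V1 fixes V_0 = 15 V.
KCL at each unknown node (sum of currents leaving = 0; resistances in Ω):
  Node 1: (V_1 - 15)/10 + (V_1 - 0)/30 + (V_1 - 0)/62 = 0
Collecting terms: 0.1495 × V_1 = 1.5  =>  V_1 = 10.04 V
V_th = V_1 - V_2 = 10.04 - 0 = 10.04 V
Step 2 — R_th: zero the source — replace V1 by a short circuit (node 2 merges into node 0) — and find the resistance seen between A (node 1) and B (node 0).
Reduce the network between node 1 (A) and node 0 (B) by series/parallel combination:
  Rp1 = R1 ‖ R2 ‖ R3 (parallel, all between nodes 0 and 1) = 1/(1/10 + 1/30 + 1/62) = 6.691 Ω
R_th = 6.691 Ω
I_n = V_th/R_th = 10.04/6.691 = 1.5 A, and R_n = R_th = 6.691 Ω

Final answer: I_n = 1.5 A, R_n = 6.691 Ω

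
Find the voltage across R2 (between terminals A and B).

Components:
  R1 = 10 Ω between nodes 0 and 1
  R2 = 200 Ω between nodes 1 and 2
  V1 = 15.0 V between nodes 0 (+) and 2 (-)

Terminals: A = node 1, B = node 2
R1 and R2 are in series across V1 (node 0 → node 1 → node 2), and the output A–B is taken across R2, so this is a voltage divider.
Series current: I = V1/(R1 + R2) = 15/(10 + 200) = 15/210 = 0.07143 A
V_R2 = I × R2 = V1 × R2/(R1 + R2) = 15 × 200/210 = 14.29 V

Final answer: 14.29 V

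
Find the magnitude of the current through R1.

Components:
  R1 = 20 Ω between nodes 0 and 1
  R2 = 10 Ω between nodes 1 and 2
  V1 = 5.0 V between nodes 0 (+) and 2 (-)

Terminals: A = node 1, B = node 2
Nodal analysis, taking node 2 as the 0 V reference.
Source V1 fixes V_0 = 5 V.
KCL at each unknown node (sum of currents leaving = 0; resistances in Ω):
  Node 1: (V_1 - 5)/20 + (V_1 - 0)/10 = 0
Collecting terms: 0.15 × V_1 = 0.25  =>  V_1 = 1.667 V
I_R1 = (V_0 - V_1)/R1 = (5 - 1.667)/20 = 0.1667 A
|I_R1| = 0.1667 A

Final answer: |I_R1| = 0.1667 A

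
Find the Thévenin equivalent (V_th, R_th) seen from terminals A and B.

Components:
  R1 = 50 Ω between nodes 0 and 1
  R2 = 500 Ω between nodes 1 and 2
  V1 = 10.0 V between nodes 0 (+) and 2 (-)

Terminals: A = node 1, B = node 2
Step 1 — V_th is the open-circuit voltage V_A - V_B (nothing connected across the terminals).
Nodal analysis, taking node 2 as the 0 V reference.
Source V1 fixes V_0 = 10 V.
KCL at each unknown node (sum of currents leaving = 0; resistances in Ω):
  Node 1: (V_1 - 10)/50 + (V_1 - 0)/500 = 0
Collecting terms: 0.022 × V_1 = 0.2  =>  V_1 = 9.091 V
V_th = V_1 - V_2 = 9.091 - 0 = 9.091 V
Step 2 — R_th: zero the source — replace V1 by a short circuit (node 2 merges into node 0) — and find the resistance seen between A (node 1) and B (node 0).
Reduce the network between node 1 (A) and node 0 (B) by series/parallel combination:
  Rp1 = R1 ‖ R2 (parallel, both between nodes 0 and 1) = 1/(1/50 + 1/500) = 45.45 Ω
R_th = 45.45 Ω

Final answer: V_th = 9.091 V, R_th = 45.45 Ω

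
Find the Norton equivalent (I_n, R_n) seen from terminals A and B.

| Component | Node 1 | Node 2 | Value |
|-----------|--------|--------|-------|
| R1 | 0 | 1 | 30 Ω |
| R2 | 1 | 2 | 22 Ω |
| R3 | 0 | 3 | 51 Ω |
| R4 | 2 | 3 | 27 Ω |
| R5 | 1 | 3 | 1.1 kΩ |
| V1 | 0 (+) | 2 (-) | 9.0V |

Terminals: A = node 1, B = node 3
Find the Thévenin equivalent first; then I_n = V_th/R_th and R_n = R_th.
Step 1 — V_th is the open-circuit voltage V_A - V_B (nothing connected across the terminals).
Nodal analysis, taking node 2 as the 0 V reference.
Source V1 fixes V_0 = 9 V.
KCL at each unknown node (sum of currents leaving = 0; resistances in Ω):
  Node 1: (V_1 - 9)/30 + (V_1 - 0)/22 + (V_1 - V_3)/1100 = 0
  Node 3: (V_3 - 9)/51 + (V_3 - 0)/27 + (V_3 - V_1)/1100 = 0
Collecting terms (coefficients in siemens):
  0.0797·V_1 - 0.0009091·V_3 = 0.3
  0.05755·V_3 - 0.0009091·V_1 = 0.1765
Determinant D = (0.0797)(0.05755) - (-0.0009091)(-0.0009091) = 0.004586
V_1 = [(0.3)(0.05755) - (-0.0009091)(0.1765)]/D = 3.8 V
V_3 = [(0.0797)(0.1765) - (0.3)(-0.0009091)]/D = 3.126 V
V_th = V_1 - V_3 = 3.8 - 3.126 = 0.6737 V
Step 2 — R_th: zero the source — replace V1 by a short circuit (node 2 merges into node 0) — and find the resistance seen between A (node 1) and B (node 3).
Reduce the network between node 1 (A) and node 3 (B) by series/parallel combination:
  Rp1 = R1 ‖ R2 (parallel, both between nodes 0 and 1) = 1/(1/30 + 1/22) = 12.69 Ω
  Rp2 = R3 ‖ R4 (parallel, both between nodes 0 and 3) = 1/(1/51 + 1/27) = 17.65 Ω
  Rs1 = Rp1 + Rp2 (series, joined only at node 0) = 12.69 + 17.65 = 30.35 Ω
  Rp3 = R5 ‖ Rs1 (parallel, both between nodes 1 and 3) = 1/(1/1100 + 1/30.35) = 29.53 Ω
R_th = 29.53 Ω
I_n = V_th/R_th = 0.6737/29.53 = 0.02281 A, and R_n = R_th = 29.53 Ω

Final answer: I_n = 0.02281 A, R_n = 29.53 Ω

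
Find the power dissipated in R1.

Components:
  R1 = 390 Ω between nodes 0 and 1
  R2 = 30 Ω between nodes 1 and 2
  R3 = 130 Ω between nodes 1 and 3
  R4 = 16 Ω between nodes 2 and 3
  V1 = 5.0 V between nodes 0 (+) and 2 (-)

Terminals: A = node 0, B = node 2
Nodal analysis, taking node 2 as the 0 V reference.
Source V1 fixes V_0 = 5 V.
KCL at each unknown node (sum of currents leaving = 0; resistances in Ω):
  Node 1: (V_1 - 5)/390 + (V_1 - 0)/30 + (V_1 - V_3)/130 = 0
  Node 3: (V_3 - V_1)/130 + (V_3 - 0)/16 = 0
Collecting terms (coefficients in siemens):
  0.04359·V_1 - 0.007692·V_3 = 0.01282
  0.07019·V_3 - 0.007692·V_1 = 0
Determinant D = (0.04359)(0.07019) - (-0.007692)(-0.007692) = 0.003
V_1 = [(0.01282)(0.07019) - (-0.007692)(0)]/D = 0.2999 V
V_3 = [(0.04359)(0) - (0.01282)(-0.007692)]/D = 0.03287 V
I_R1 = (V_0 - V_1)/R1 = (5 - 0.2999)/390 = 0.01205 A
P_R1 = I_R1² × R1 = (0.01205)² × 390 = 0.05664 W

Final answer: 0.05664 W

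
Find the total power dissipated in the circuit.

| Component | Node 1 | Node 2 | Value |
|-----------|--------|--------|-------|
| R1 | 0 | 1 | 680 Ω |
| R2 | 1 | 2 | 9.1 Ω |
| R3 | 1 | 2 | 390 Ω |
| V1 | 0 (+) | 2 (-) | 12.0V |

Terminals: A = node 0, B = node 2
Nodal analysis, taking node 2 as the 0 V reference.
Source V1 fixes V_0 = 12 V.
KCL at each unknown node (sum of currents leaving = 0; resistances in Ω):
  Node 1: (V_1 - 12)/680 + (V_1 - 0)/9.1 + (V_1 - 0)/390 = 0
Collecting terms: 0.1139 × V_1 = 0.01765  =>  V_1 = 0.1549 V
Power in each resistor, P = (ΔV)²/R:
  P_R1 = (12 - 0.1549)²/680 = 0.2063 W
  P_R2 = (0.1549 - 0)²/9.1 = 0.002637 W
  P_R3 = (0.1549 - 0)²/390 = 0.00006152 W
P_total = P_R1 + P_R2 + P_R3 = 0.209 W

Final answer: 0.209 W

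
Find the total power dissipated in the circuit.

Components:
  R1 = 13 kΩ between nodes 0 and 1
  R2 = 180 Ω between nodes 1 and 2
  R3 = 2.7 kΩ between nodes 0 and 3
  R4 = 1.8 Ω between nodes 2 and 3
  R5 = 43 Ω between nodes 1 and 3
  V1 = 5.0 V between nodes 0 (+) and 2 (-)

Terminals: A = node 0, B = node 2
Nodal analysis, taking node 2 as the 0 V reference.
Source V1 fixes V_0 = 5 V.
KCL at each unknown node (sum of currents leaving = 0; resistances in Ω):
  Node 1: (V_1 - 5)/13000 + (V_1 - 0)/180 + (V_1 - V_3)/43 = 0
  Node 3: (V_3 - 5)/2700 + (V_3 - 0)/1.8 + (V_3 - V_1)/43 = 0
Collecting terms (coefficients in siemens):
  0.02889·V_1 - 0.02326·V_3 = 0.0003846
  0.5792·V_3 - 0.02326·V_1 = 0.001852
Determinant D = (0.02889)(0.5792) - (-0.02326)(-0.02326) = 0.01619
V_1 = [(0.0003846)(0.5792) - (-0.02326)(0.001852)]/D = 0.01642 V
V_3 = [(0.02889)(0.001852) - (0.0003846)(-0.02326)]/D = 0.003857 V
Power in each resistor, P = (ΔV)²/R:
  P_R1 = (5 - 0.01642)²/13000 = 0.00191 W
  P_R2 = (0.01642 - 0)²/180 = 0.000001498 W
  P_R3 = (5 - 0.003857)²/2700 = 0.009245 W
  P_R4 = (0 - 0.003857)²/1.8 = 0.000008263 W
  P_R5 = (0.01642 - 0.003857)²/43 = 0.00000367 W
P_total = P_R1 + P_R2 + P_R3 + P_R4 + P_R5 = 0.01117 W

Final answer: 0.01117 W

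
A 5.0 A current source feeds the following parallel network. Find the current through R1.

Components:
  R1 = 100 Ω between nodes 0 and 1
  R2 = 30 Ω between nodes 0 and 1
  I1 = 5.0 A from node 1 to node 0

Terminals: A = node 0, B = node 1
All resistors sit directly between nodes 0 and 1, so they are in parallel and share one voltage V; the full source current 5 A splits among them.
1/R_par = 1/100 + 1/30 = 0.04333 S  =>  R_par = 23.08 Ω
V = I × R_par = 5 × 23.08 = 115.4 V
I_R1 = V/R1 = 115.4/100 = 1.154 A

Final answer: 1.154 A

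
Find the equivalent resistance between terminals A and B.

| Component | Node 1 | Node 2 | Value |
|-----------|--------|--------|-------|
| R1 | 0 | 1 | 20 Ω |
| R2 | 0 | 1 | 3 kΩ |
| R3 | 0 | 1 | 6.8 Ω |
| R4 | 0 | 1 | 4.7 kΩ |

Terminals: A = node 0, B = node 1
Reduce the network between node 0 (A) and node 1 (B) by series/parallel combination:
  Rp1 = R1 ‖ R2 ‖ R3 ‖ R4 (parallel, all between nodes 0 and 1) = 1/(1/20 + 1/3000 + 1/6.8 + 1/4700) = 5.061 Ω
R_eq = 5.061 Ω

Final answer: 5.061 Ω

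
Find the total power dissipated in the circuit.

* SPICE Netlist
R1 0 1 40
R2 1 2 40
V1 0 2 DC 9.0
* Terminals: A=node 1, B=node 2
Nodal analysis, taking node 2 as the 0 V reference.
Source V1 fixes V_0 = 9 V.
KCL at each unknown node (sum of currents leaving = 0; resistances in Ω):
  Node 1: (V_1 - 9)/40 + (V_1 - 0)/40 = 0
Collecting terms: 0.05 × V_1 = 0.225  =>  V_1 = 4.5 V
Power in each resistor, P = (ΔV)²/R:
  P_R1 = (9 - 4.5)²/40 = 0.5062 W
  P_R2 = (4.5 - 0)²/40 = 0.5062 W
P_total = P_R1 + P_R2 = 1.012 W

Final answer: 1.012 W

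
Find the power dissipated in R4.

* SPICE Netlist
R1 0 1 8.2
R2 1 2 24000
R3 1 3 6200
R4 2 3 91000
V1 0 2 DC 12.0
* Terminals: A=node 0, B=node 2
Nodal analysis, taking node 2 as the 0 V reference.
Source V1 fixes V_0 = 12 V.
KCL at each unknown node (sum of currents leaving = 0; resistances in Ω):
  Node 1: (V_1 - 12)/8.2 + (V_1 - 0)/24000 + (V_1 - V_3)/6200 = 0
  Node 3: (V_3 - V_1)/6200 + (V_3 - 0)/91000 = 0
Collecting terms (coefficients in siemens):
  0.1222·V_1 - 0.0001613·V_3 = 1.463
  0.0001723·V_3 - 0.0001613·V_1 = 0
Determinant D = (0.1222)(0.0001723) - (-0.0001613)(-0.0001613) = 0.00002102
V_1 = [(1.463)(0.0001723) - (-0.0001613)(0)]/D = 11.99 V
V_3 = [(0.1222)(0) - (1.463)(-0.0001613)]/D = 11.23 V
I_R4 = (V_2 - V_3)/R4 = (0 - 11.23)/91000 = -0.0001234 A
P_R4 = I_R4² × R4 = (-0.0001234)² × 91000 = 0.001386 W

Final answer: 0.001386 W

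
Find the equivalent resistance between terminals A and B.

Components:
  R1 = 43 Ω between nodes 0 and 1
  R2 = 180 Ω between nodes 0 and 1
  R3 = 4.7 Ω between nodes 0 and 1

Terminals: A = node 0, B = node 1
Reduce the network between node 0 (A) and node 1 (B) by series/parallel combination:
  Rp1 = R1 ‖ R2 ‖ R3 (parallel, all between nodes 0 and 1) = 1/(1/43 + 1/180 + 1/4.7) = 4.139 Ω
R_eq = 4.139 Ω

Final answer: 4.139 Ω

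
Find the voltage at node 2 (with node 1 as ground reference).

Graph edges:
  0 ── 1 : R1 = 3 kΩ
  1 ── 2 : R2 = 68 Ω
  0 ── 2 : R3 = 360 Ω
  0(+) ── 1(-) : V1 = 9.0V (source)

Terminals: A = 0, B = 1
Nodal analysis, taking node 1 as the 0 V reference.
Source V1 fixes V_0 = 9 V.
KCL at each unknown node (sum of currents leaving = 0; resistances in Ω):
  Node 2: (V_2 - 0)/68 + (V_2 - 9)/360 = 0
Collecting terms: 0.01748 × V_2 = 0.025  =>  V_2 = 1.43 V
The requested potential is V_2 = 1.43 V.

Final answer: V_2 = 1.43 V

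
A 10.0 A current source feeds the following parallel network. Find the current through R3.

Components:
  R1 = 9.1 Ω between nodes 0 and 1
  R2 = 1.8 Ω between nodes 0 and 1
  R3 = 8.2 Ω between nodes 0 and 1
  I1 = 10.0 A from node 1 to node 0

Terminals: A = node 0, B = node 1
All resistors sit directly between nodes 0 and 1, so they are in parallel and share one voltage V; the full source current 10 A splits among them.
1/R_par = 1/9.1 + 1/1.8 + 1/8.2 = 0.7874 S  =>  R_par = 1.27 Ω
V = I × R_par = 10 × 1.27 = 12.7 V
I_R3 = V/R3 = 12.7/8.2 = 1.549 A

Final answer: 1.549 A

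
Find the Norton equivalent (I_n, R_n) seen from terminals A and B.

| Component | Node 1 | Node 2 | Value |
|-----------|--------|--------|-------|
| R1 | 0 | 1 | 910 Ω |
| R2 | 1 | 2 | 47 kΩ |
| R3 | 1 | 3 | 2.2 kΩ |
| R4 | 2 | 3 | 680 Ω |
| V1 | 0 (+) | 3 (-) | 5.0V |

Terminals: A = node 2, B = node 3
Find the Thévenin equivalent first; then I_n = V_th/R_th and R_n = R_th.
Step 1 — V_th is the open-circuit voltage V_A - V_B (nothing connected across the terminals).
Nodal analysis, taking node 3 as the 0 V reference.
Source V1 fixes V_0 = 5 V.
KCL at each unknown node (sum of currents leaving = 0; resistances in Ω):
  Node 1: (V_1 - 5)/910 + (V_1 - V_2)/47000 + (V_1 - 0)/2200 = 0
  Node 2: (V_2 - V_1)/47000 + (V_2 - 0)/680 = 0
Collecting terms (coefficients in siemens):
  0.001575·V_1 - 0.00002128·V_2 = 0.005495
  0.001492·V_2 - 0.00002128·V_1 = 0
Determinant D = (0.001575)(0.001492) - (-0.00002128)(-0.00002128) = 0.000002349
V_1 = [(0.005495)(0.001492) - (-0.00002128)(0)]/D = 3.49 V
V_2 = [(0.001575)(0) - (0.005495)(-0.00002128)]/D = 0.04977 V
V_th = V_2 - V_3 = 0.04977 - 0 = 0.04977 V
Step 2 — R_th: zero the source — replace V1 by a short circuit (node 3 merges into node 0) — and find the resistance seen between A (node 2) and B (node 0).
Reduce the network between node 2 (A) and node 0 (B) by series/parallel combination:
  Rp1 = R1 ‖ R3 (parallel, both between nodes 0 and 1) = 1/(1/910 + 1/2200) = 643.7 Ω
  Rs1 = R2 + Rp1 (series, joined only at node 1) = 47000 + 643.7 = 47640 Ω
  Rp2 = R4 ‖ Rs1 (parallel, both between nodes 0 and 2) = 1/(1/680 + 1/47640) = 670.4 Ω
R_th = 670.4 Ω
I_n = V_th/R_th = 0.04977/670.4 = 0.00007424 A, and R_n = R_th = 670.4 Ω

Final answer: I_n = 7.424e-05 A, R_n = 670.4 Ω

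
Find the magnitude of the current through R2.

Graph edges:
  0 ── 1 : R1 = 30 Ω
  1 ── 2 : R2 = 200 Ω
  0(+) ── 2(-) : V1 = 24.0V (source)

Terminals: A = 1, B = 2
Nodal analysis, taking node 2 as the 0 V reference.
Source V1 fixes V_0 = 24 V.
KCL at each unknown node (sum of currents leaving = 0; resistances in Ω):
  Node 1: (V_1 - 24)/30 + (V_1 - 0)/200 = 0
Collecting terms: 0.03833 × V_1 = 0.8  =>  V_1 = 20.87 V
I_R2 = (V_1 - V_2)/R2 = (20.87 - 0)/200 = 0.1043 A
|I_R2| = 0.1043 A

Final answer: |I_R2| = 0.1043 A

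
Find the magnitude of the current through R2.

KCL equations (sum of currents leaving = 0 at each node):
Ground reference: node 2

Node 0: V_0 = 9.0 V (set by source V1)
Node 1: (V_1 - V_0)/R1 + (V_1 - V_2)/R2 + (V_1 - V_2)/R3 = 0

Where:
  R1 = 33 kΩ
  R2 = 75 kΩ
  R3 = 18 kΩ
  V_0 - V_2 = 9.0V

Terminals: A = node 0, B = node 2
Nodal analysis, taking node 2 as the 0 V reference.
Source V1 fixes V_0 = 9 V.
KCL at each unknown node (sum of currents leaving = 0; resistances in Ω):
  Node 1: (V_1 - 9)/33000 + (V_1 - 0)/75000 + (V_1 - 0)/18000 = 0
Collecting terms: 0.00009919 × V_1 = 0.0002727  =>  V_1 = 2.749 V
I_R2 = (V_1 - V_2)/R2 = (2.749 - 0)/75000 = 0.00003666 A
|I_R2| = 0.00003666 A

Final answer: |I_R2| = 3.666e-05 A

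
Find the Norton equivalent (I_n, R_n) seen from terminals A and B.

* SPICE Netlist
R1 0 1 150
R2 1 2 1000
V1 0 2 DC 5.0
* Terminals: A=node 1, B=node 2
Find the Thévenin equivalent first; then I_n = V_th/R_th and R_n = R_th.
Step 1 — V_th is the open-circuit voltage V_A - V_B (nothing connected across the terminals).
Nodal analysis, taking node 2 as the 0 V reference.
Source V1 fixes V_0 = 5 V.
KCL at each unknown node (sum of currents leaving = 0; resistances in Ω):
  Node 1: (V_1 - 5)/150 + (V_1 - 0)/1000 = 0
Collecting terms: 0.007667 × V_1 = 0.03333  =>  V_1 = 4.348 V
V_th = V_1 - V_2 = 4.348 - 0 = 4.348 V
Step 2 — R_th: zero the source — replace V1 by a short circuit (node 2 merges into node 0) — and find the resistance seen between A (node 1) and B (node 0).
Reduce the network between node 1 (A) and node 0 (B) by series/parallel combination:
  Rp1 = R1 ‖ R2 (parallel, both between nodes 0 and 1) = 1/(1/150 + 1/1000) = 130.4 Ω
R_th = 130.4 Ω
I_n = V_th/R_th = 4.348/130.4 = 0.03333 A, and R_n = R_th = 130.4 Ω

Final answer: I_n = 0.03333 A, R_n = 130.4 Ω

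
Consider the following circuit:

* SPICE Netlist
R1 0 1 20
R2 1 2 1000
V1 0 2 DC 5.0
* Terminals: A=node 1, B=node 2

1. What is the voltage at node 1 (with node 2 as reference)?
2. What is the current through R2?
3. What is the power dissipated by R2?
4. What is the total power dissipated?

Nodal analysis, taking node 2 as the 0 V reference.
Source V1 fixes V_0 = 5 V.
KCL at each unknown node (sum of currents leaving = 0; resistances in Ω):
  Node 1: (V_1 - 5)/20 + (V_1 - 0)/1000 = 0
Collecting terms: 0.051 × V_1 = 0.25  =>  V_1 = 4.902 V
Part 1:
  Read off the nodal solution: V_1 = 4.902 V
Part 2:
  I_R2 = (V_1 - V_2)/R2 = (4.902 - 0)/1000 = 0.004902 A
  Magnitude: I_R2 = 0.004902 A
Part 3:
  I_R2 = (V_1 - V_2)/R2 = (4.902 - 0)/1000 = 0.004902 A
  P_R2 = I_R2² × R2 = (0.004902)² × 1000 = 0.02403 W
Part 4:
  Power in each resistor, P = (ΔV)²/R:
    P_R1 = (5 - 4.902)²/20 = 0.0004806 W
    P_R2 = (4.902 - 0)²/1000 = 0.02403 W
  P_total = P_R1 + P_R2 = 0.02451 W

Final answers:
1. V_1 = 4.902 V
2. I_R2 = 0.004902 A
3. P_R2 = 0.02403 W
4. P_total = 0.02451 W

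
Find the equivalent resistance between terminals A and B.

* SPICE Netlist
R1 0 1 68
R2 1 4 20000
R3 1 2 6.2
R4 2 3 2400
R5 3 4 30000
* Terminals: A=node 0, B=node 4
Reduce the network between node 0 (A) and node 4 (B) by series/parallel combination:
  Rs1 = R3 + R4 (series, joined only at node 2) = 6.2 + 2400 = 2406 Ω
  Rs2 = R5 + Rs1 (series, joined only at node 3) = 30000 + 2406 = 32410 Ω
  Rp1 = R2 ‖ Rs2 (parallel, both between nodes 1 and 4) = 1/(1/20000 + 1/32410) = 12370 Ω
  Rs3 = R1 + Rp1 (series, joined only at node 1) = 68 + 12370 = 12440 Ω
R_eq = 12.44 kΩ

Final answer: 12.44 kΩ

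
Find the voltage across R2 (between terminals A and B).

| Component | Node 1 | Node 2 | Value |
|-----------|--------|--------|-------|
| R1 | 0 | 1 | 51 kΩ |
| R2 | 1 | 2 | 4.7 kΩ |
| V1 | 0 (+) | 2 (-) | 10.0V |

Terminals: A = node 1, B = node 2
R1 and R2 are in series across V1 (node 0 → node 1 → node 2), and the output A–B is taken across R2, so this is a voltage divider.
Series current: I = V1/(R1 + R2) = 10/(51000 + 4700) = 10/55700 = 0.0001795 A
V_R2 = I × R2 = V1 × R2/(R1 + R2) = 10 × 4700/55700 = 0.8438 V

Final answer: 0.8438 V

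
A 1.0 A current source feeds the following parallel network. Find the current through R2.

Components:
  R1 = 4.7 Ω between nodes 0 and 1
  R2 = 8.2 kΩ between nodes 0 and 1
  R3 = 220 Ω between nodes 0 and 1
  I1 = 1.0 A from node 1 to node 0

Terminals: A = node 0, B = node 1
All resistors sit directly between nodes 0 and 1, so they are in parallel and share one voltage V; the full source current 1 A splits among them.
1/R_par = 1/4.7 + 1/8200 + 1/220 = 0.2174 S  =>  R_par = 4.599 Ω
V = I × R_par = 1 × 4.599 = 4.599 V
I_R2 = V/R2 = 4.599/8200 = 0.0005609 A

Final answer: 0.0005609 A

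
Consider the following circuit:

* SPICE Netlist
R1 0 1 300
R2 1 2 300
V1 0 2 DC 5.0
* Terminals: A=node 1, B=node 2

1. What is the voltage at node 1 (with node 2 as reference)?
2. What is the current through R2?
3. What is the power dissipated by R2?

Nodal analysis, taking node 2 as the 0 V reference.
Source V1 fixes V_0 = 5 V.
KCL at each unknown node (sum of currents leaving = 0; resistances in Ω):
  Node 1: (V_1 - 5)/300 + (V_1 - 0)/300 = 0
Collecting terms: 0.006667 × V_1 = 0.01667  =>  V_1 = 2.5 V
Part 1:
  Read off the nodal solution: V_1 = 2.5 V
Part 2:
  I_R2 = (V_1 - V_2)/R2 = (2.5 - 0)/300 = 0.008333 A
  Magnitude: I_R2 = 0.008333 A
Part 3:
  I_R2 = (V_1 - V_2)/R2 = (2.5 - 0)/300 = 0.008333 A
  P_R2 = I_R2² × R2 = (0.008333)² × 300 = 0.02083 W

Final answers:
1. V_1 = 2.5 V
2. I_R2 = 0.008333 A
3. P_R2 = 0.02083 W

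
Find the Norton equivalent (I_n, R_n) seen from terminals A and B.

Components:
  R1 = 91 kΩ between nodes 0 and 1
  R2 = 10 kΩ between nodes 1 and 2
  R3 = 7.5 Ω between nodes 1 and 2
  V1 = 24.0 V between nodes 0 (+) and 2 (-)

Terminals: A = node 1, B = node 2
Find the Thévenin equivalent first; then I_n = V_th/R_th and R_n = R_th.
Step 1 — V_th is the open-circuit voltage V_A - V_B (nothing connected across the terminals).
Nodal analysis, taking node 2 as the 0 V reference.
Source V1 fixes V_0 = 24 V.
KCL at each unknown node (sum of currents leaving = 0; resistances in Ω):
  Node 1: (V_1 - 24)/91000 + (V_1 - 0)/10000 + (V_1 - 0)/7.5 = 0
Collecting terms: 0.1334 × V_1 = 0.0002637  =>  V_1 = 0.001976 V
V_th = V_1 - V_2 = 0.001976 - 0 = 0.001976 V
Step 2 — R_th: zero the source — replace V1 by a short circuit (node 2 merges into node 0) — and find the resistance seen between A (node 1) and B (node 0).
Reduce the network between node 1 (A) and node 0 (B) by series/parallel combination:
  Rp1 = R1 ‖ R2 ‖ R3 (parallel, all between nodes 0 and 1) = 1/(1/91000 + 1/10000 + 1/7.5) = 7.494 Ω
R_th = 7.494 Ω
I_n = V_th/R_th = 0.001976/7.494 = 0.0002637 A, and R_n = R_th = 7.494 Ω

Final answer: I_n = 0.0002637 A, R_n = 7.494 Ω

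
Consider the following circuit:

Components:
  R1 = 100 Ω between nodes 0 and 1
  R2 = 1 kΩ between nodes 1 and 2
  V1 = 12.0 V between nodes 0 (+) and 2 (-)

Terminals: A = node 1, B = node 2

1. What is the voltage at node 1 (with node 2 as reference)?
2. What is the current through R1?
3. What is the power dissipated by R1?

Nodal analysis, taking node 2 as the 0 V reference.
Source V1 fixes V_0 = 12 V.
KCL at each unknown node (sum of currents leaving = 0; resistances in Ω):
  Node 1: (V_1 - 12)/100 + (V_1 - 0)/1000 = 0
Collecting terms: 0.011 × V_1 = 0.12  =>  V_1 = 10.91 V
Part 1:
  Read off the nodal solution: V_1 = 10.91 V
Part 2:
  I_R1 = (V_0 - V_1)/R1 = (12 - 10.91)/100 = 0.01091 A
  Magnitude: I_R1 = 0.01091 A
Part 3:
  I_R1 = (V_0 - V_1)/R1 = (12 - 10.91)/100 = 0.01091 A
  P_R1 = I_R1² × R1 = (0.01091)² × 100 = 0.0119 W

Final answers:
1. V_1 = 10.91 V
2. I_R1 = 0.01091 A
3. P_R1 = 0.0119 W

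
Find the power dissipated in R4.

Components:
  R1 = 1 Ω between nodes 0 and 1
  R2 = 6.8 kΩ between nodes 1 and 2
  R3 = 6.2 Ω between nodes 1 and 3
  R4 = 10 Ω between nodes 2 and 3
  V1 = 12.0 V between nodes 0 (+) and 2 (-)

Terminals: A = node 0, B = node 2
Nodal analysis, taking node 2 as the 0 V reference.
Source V1 fixes V_0 = 12 V.
KCL at each unknown node (sum of currents leaving = 0; resistances in Ω):
  Node 1: (V_1 - 12)/1 + (V_1 - 0)/6800 + (V_1 - V_3)/6.2 = 0
  Node 3: (V_3 - V_1)/6.2 + (V_3 - 0)/10 = 0
Collecting terms (coefficients in siemens):
  1.161·V_1 - 0.1613·V_3 = 12
  0.2613·V_3 - 0.1613·V_1 = 0
Determinant D = (1.161)(0.2613) - (-0.1613)(-0.1613) = 0.2775
V_1 = [(12)(0.2613) - (-0.1613)(0)]/D = 11.3 V
V_3 = [(1.161)(0) - (12)(-0.1613)]/D = 6.976 V
I_R4 = (V_2 - V_3)/R4 = (0 - 6.976)/10 = -0.6976 A
P_R4 = I_R4² × R4 = (-0.6976)² × 10 = 4.866 W

Final answer: 4.866 W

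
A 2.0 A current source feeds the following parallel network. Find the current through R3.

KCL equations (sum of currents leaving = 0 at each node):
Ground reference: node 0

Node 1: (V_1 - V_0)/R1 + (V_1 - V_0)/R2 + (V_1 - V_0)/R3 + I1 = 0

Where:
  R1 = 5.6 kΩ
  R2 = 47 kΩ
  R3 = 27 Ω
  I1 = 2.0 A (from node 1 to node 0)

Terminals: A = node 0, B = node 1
All resistors sit directly between nodes 0 and 1, so they are in parallel and share one voltage V; the full source current 2 A splits among them.
1/R_par = 1/5600 + 1/47000 + 1/27 = 0.03724 S  =>  R_par = 26.86 Ω
V = I × R_par = 2 × 26.86 = 53.71 V
I_R3 = V/R3 = 53.71/27 = 1.989 A

Final answer: 1.989 A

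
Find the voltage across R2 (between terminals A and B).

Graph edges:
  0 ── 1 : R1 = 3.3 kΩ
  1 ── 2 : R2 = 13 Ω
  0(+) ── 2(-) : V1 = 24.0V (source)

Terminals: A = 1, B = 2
R1 and R2 are in series across V1 (node 0 → node 1 → node 2), and the output A–B is taken across R2, so this is a voltage divider.
Series current: I = V1/(R1 + R2) = 24/(3300 + 13) = 24/3313 = 0.007244 A
V_R2 = I × R2 = V1 × R2/(R1 + R2) = 24 × 13/3313 = 0.09417 V

Final answer: 0.09417 V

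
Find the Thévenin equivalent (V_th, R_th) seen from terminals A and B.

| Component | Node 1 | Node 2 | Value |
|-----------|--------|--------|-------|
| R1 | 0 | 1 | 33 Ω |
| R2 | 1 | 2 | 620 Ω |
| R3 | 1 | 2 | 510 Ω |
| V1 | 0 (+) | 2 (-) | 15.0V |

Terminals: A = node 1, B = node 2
Step 1 — V_th is the open-circuit voltage V_A - V_B (nothing connected across the terminals).
Nodal analysis, taking node 2 as the 0 V reference.
Source V1 fixes V_0 = 15 V.
KCL at each unknown node (sum of currents leaving = 0; resistances in Ω):
  Node 1: (V_1 - 15)/33 + (V_1 - 0)/620 + (V_1 - 0)/510 = 0
Collecting terms: 0.03388 × V_1 = 0.4545  =>  V_1 = 13.42 V
V_th = V_1 - V_2 = 13.42 - 0 = 13.42 V
Step 2 — R_th: zero the source — replace V1 by a short circuit (node 2 merges into node 0) — and find the resistance seen between A (node 1) and B (node 0).
Reduce the network between node 1 (A) and node 0 (B) by series/parallel combination:
  Rp1 = R1 ‖ R2 ‖ R3 (parallel, all between nodes 0 and 1) = 1/(1/33 + 1/620 + 1/510) = 29.52 Ω
R_th = 29.52 Ω

Final answer: V_th = 13.42 V, R_th = 29.52 Ω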